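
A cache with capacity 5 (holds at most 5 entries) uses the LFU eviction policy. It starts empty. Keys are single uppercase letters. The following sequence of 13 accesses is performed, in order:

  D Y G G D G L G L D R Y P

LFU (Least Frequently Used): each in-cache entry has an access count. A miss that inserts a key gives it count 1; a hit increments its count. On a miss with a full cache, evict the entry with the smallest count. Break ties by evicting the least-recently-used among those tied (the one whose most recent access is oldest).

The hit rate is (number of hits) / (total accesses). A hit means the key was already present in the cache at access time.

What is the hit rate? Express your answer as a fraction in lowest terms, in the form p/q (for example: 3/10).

LFU simulation (capacity=5):
  1. access D: MISS. Cache: [D(c=1)]
  2. access Y: MISS. Cache: [D(c=1) Y(c=1)]
  3. access G: MISS. Cache: [D(c=1) Y(c=1) G(c=1)]
  4. access G: HIT, count now 2. Cache: [D(c=1) Y(c=1) G(c=2)]
  5. access D: HIT, count now 2. Cache: [Y(c=1) G(c=2) D(c=2)]
  6. access G: HIT, count now 3. Cache: [Y(c=1) D(c=2) G(c=3)]
  7. access L: MISS. Cache: [Y(c=1) L(c=1) D(c=2) G(c=3)]
  8. access G: HIT, count now 4. Cache: [Y(c=1) L(c=1) D(c=2) G(c=4)]
  9. access L: HIT, count now 2. Cache: [Y(c=1) D(c=2) L(c=2) G(c=4)]
  10. access D: HIT, count now 3. Cache: [Y(c=1) L(c=2) D(c=3) G(c=4)]
  11. access R: MISS. Cache: [Y(c=1) R(c=1) L(c=2) D(c=3) G(c=4)]
  12. access Y: HIT, count now 2. Cache: [R(c=1) L(c=2) Y(c=2) D(c=3) G(c=4)]
  13. access P: MISS, evict R(c=1). Cache: [P(c=1) L(c=2) Y(c=2) D(c=3) G(c=4)]
Total: 7 hits, 6 misses, 1 evictions

Hit rate = 7/13

Answer: 7/13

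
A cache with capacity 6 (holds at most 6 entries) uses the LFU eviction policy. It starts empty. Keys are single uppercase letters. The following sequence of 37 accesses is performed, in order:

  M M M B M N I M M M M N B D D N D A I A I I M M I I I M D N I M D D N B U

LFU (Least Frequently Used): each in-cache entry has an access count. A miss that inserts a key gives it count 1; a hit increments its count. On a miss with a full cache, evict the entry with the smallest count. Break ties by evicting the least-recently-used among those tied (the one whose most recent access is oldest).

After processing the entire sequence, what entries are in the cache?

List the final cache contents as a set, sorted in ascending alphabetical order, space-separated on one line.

Answer: B D I M N U

Derivation:
LFU simulation (capacity=6):
  1. access M: MISS. Cache: [M(c=1)]
  2. access M: HIT, count now 2. Cache: [M(c=2)]
  3. access M: HIT, count now 3. Cache: [M(c=3)]
  4. access B: MISS. Cache: [B(c=1) M(c=3)]
  5. access M: HIT, count now 4. Cache: [B(c=1) M(c=4)]
  6. access N: MISS. Cache: [B(c=1) N(c=1) M(c=4)]
  7. access I: MISS. Cache: [B(c=1) N(c=1) I(c=1) M(c=4)]
  8. access M: HIT, count now 5. Cache: [B(c=1) N(c=1) I(c=1) M(c=5)]
  9. access M: HIT, count now 6. Cache: [B(c=1) N(c=1) I(c=1) M(c=6)]
  10. access M: HIT, count now 7. Cache: [B(c=1) N(c=1) I(c=1) M(c=7)]
  11. access M: HIT, count now 8. Cache: [B(c=1) N(c=1) I(c=1) M(c=8)]
  12. access N: HIT, count now 2. Cache: [B(c=1) I(c=1) N(c=2) M(c=8)]
  13. access B: HIT, count now 2. Cache: [I(c=1) N(c=2) B(c=2) M(c=8)]
  14. access D: MISS. Cache: [I(c=1) D(c=1) N(c=2) B(c=2) M(c=8)]
  15. access D: HIT, count now 2. Cache: [I(c=1) N(c=2) B(c=2) D(c=2) M(c=8)]
  16. access N: HIT, count now 3. Cache: [I(c=1) B(c=2) D(c=2) N(c=3) M(c=8)]
  17. access D: HIT, count now 3. Cache: [I(c=1) B(c=2) N(c=3) D(c=3) M(c=8)]
  18. access A: MISS. Cache: [I(c=1) A(c=1) B(c=2) N(c=3) D(c=3) M(c=8)]
  19. access I: HIT, count now 2. Cache: [A(c=1) B(c=2) I(c=2) N(c=3) D(c=3) M(c=8)]
  20. access A: HIT, count now 2. Cache: [B(c=2) I(c=2) A(c=2) N(c=3) D(c=3) M(c=8)]
  21. access I: HIT, count now 3. Cache: [B(c=2) A(c=2) N(c=3) D(c=3) I(c=3) M(c=8)]
  22. access I: HIT, count now 4. Cache: [B(c=2) A(c=2) N(c=3) D(c=3) I(c=4) M(c=8)]
  23. access M: HIT, count now 9. Cache: [B(c=2) A(c=2) N(c=3) D(c=3) I(c=4) M(c=9)]
  24. access M: HIT, count now 10. Cache: [B(c=2) A(c=2) N(c=3) D(c=3) I(c=4) M(c=10)]
  25. access I: HIT, count now 5. Cache: [B(c=2) A(c=2) N(c=3) D(c=3) I(c=5) M(c=10)]
  26. access I: HIT, count now 6. Cache: [B(c=2) A(c=2) N(c=3) D(c=3) I(c=6) M(c=10)]
  27. access I: HIT, count now 7. Cache: [B(c=2) A(c=2) N(c=3) D(c=3) I(c=7) M(c=10)]
  28. access M: HIT, count now 11. Cache: [B(c=2) A(c=2) N(c=3) D(c=3) I(c=7) M(c=11)]
  29. access D: HIT, count now 4. Cache: [B(c=2) A(c=2) N(c=3) D(c=4) I(c=7) M(c=11)]
  30. access N: HIT, count now 4. Cache: [B(c=2) A(c=2) D(c=4) N(c=4) I(c=7) M(c=11)]
  31. access I: HIT, count now 8. Cache: [B(c=2) A(c=2) D(c=4) N(c=4) I(c=8) M(c=11)]
  32. access M: HIT, count now 12. Cache: [B(c=2) A(c=2) D(c=4) N(c=4) I(c=8) M(c=12)]
  33. access D: HIT, count now 5. Cache: [B(c=2) A(c=2) N(c=4) D(c=5) I(c=8) M(c=12)]
  34. access D: HIT, count now 6. Cache: [B(c=2) A(c=2) N(c=4) D(c=6) I(c=8) M(c=12)]
  35. access N: HIT, count now 5. Cache: [B(c=2) A(c=2) N(c=5) D(c=6) I(c=8) M(c=12)]
  36. access B: HIT, count now 3. Cache: [A(c=2) B(c=3) N(c=5) D(c=6) I(c=8) M(c=12)]
  37. access U: MISS, evict A(c=2). Cache: [U(c=1) B(c=3) N(c=5) D(c=6) I(c=8) M(c=12)]
Total: 30 hits, 7 misses, 1 evictions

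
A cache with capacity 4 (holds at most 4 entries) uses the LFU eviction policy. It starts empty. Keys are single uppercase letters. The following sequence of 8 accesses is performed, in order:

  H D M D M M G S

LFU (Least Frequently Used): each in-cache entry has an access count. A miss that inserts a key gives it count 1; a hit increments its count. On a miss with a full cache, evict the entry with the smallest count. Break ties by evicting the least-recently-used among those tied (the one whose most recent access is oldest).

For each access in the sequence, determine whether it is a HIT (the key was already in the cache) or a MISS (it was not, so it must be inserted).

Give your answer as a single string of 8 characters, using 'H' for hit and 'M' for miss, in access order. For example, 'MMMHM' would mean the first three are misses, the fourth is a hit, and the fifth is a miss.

Answer: MMMHHHMM

Derivation:
LFU simulation (capacity=4):
  1. access H: MISS. Cache: [H(c=1)]
  2. access D: MISS. Cache: [H(c=1) D(c=1)]
  3. access M: MISS. Cache: [H(c=1) D(c=1) M(c=1)]
  4. access D: HIT, count now 2. Cache: [H(c=1) M(c=1) D(c=2)]
  5. access M: HIT, count now 2. Cache: [H(c=1) D(c=2) M(c=2)]
  6. access M: HIT, count now 3. Cache: [H(c=1) D(c=2) M(c=3)]
  7. access G: MISS. Cache: [H(c=1) G(c=1) D(c=2) M(c=3)]
  8. access S: MISS, evict H(c=1). Cache: [G(c=1) S(c=1) D(c=2) M(c=3)]
Total: 3 hits, 5 misses, 1 evictions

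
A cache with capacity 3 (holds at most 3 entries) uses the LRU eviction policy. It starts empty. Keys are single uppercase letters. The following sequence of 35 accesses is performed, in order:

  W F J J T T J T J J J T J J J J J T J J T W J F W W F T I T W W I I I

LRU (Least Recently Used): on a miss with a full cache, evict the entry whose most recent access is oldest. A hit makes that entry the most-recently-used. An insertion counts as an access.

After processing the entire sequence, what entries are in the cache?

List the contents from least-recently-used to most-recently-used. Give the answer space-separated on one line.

LRU simulation (capacity=3):
  1. access W: MISS. Cache (LRU->MRU): [W]
  2. access F: MISS. Cache (LRU->MRU): [W F]
  3. access J: MISS. Cache (LRU->MRU): [W F J]
  4. access J: HIT. Cache (LRU->MRU): [W F J]
  5. access T: MISS, evict W. Cache (LRU->MRU): [F J T]
  6. access T: HIT. Cache (LRU->MRU): [F J T]
  7. access J: HIT. Cache (LRU->MRU): [F T J]
  8. access T: HIT. Cache (LRU->MRU): [F J T]
  9. access J: HIT. Cache (LRU->MRU): [F T J]
  10. access J: HIT. Cache (LRU->MRU): [F T J]
  11. access J: HIT. Cache (LRU->MRU): [F T J]
  12. access T: HIT. Cache (LRU->MRU): [F J T]
  13. access J: HIT. Cache (LRU->MRU): [F T J]
  14. access J: HIT. Cache (LRU->MRU): [F T J]
  15. access J: HIT. Cache (LRU->MRU): [F T J]
  16. access J: HIT. Cache (LRU->MRU): [F T J]
  17. access J: HIT. Cache (LRU->MRU): [F T J]
  18. access T: HIT. Cache (LRU->MRU): [F J T]
  19. access J: HIT. Cache (LRU->MRU): [F T J]
  20. access J: HIT. Cache (LRU->MRU): [F T J]
  21. access T: HIT. Cache (LRU->MRU): [F J T]
  22. access W: MISS, evict F. Cache (LRU->MRU): [J T W]
  23. access J: HIT. Cache (LRU->MRU): [T W J]
  24. access F: MISS, evict T. Cache (LRU->MRU): [W J F]
  25. access W: HIT. Cache (LRU->MRU): [J F W]
  26. access W: HIT. Cache (LRU->MRU): [J F W]
  27. access F: HIT. Cache (LRU->MRU): [J W F]
  28. access T: MISS, evict J. Cache (LRU->MRU): [W F T]
  29. access I: MISS, evict W. Cache (LRU->MRU): [F T I]
  30. access T: HIT. Cache (LRU->MRU): [F I T]
  31. access W: MISS, evict F. Cache (LRU->MRU): [I T W]
  32. access W: HIT. Cache (LRU->MRU): [I T W]
  33. access I: HIT. Cache (LRU->MRU): [T W I]
  34. access I: HIT. Cache (LRU->MRU): [T W I]
  35. access I: HIT. Cache (LRU->MRU): [T W I]
Total: 26 hits, 9 misses, 6 evictions

Answer: T W I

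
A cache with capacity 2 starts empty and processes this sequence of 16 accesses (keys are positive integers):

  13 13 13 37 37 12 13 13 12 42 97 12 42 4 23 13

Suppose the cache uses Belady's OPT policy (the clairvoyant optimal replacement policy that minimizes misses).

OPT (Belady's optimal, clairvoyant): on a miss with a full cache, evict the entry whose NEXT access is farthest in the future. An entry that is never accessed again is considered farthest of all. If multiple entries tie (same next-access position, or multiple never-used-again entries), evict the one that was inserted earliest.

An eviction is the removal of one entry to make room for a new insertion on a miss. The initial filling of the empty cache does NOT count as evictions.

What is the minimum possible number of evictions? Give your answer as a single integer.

Answer: 7

Derivation:
OPT (Belady) simulation (capacity=2):
  1. access 13: MISS. Cache: [13]
  2. access 13: HIT. Next use of 13: step 3. Cache: [13]
  3. access 13: HIT. Next use of 13: step 7. Cache: [13]
  4. access 37: MISS. Cache: [13 37]
  5. access 37: HIT. Next use of 37: never. Cache: [13 37]
  6. access 12: MISS, evict 37 (next use: never). Cache: [13 12]
  7. access 13: HIT. Next use of 13: step 8. Cache: [13 12]
  8. access 13: HIT. Next use of 13: step 16. Cache: [13 12]
  9. access 12: HIT. Next use of 12: step 12. Cache: [13 12]
  10. access 42: MISS, evict 13 (next use: step 16). Cache: [12 42]
  11. access 97: MISS, evict 42 (next use: step 13). Cache: [12 97]
  12. access 12: HIT. Next use of 12: never. Cache: [12 97]
  13. access 42: MISS, evict 12 (next use: never). Cache: [97 42]
  14. access 4: MISS, evict 97 (next use: never). Cache: [42 4]
  15. access 23: MISS, evict 42 (next use: never). Cache: [4 23]
  16. access 13: MISS, evict 4 (next use: never). Cache: [23 13]
Total: 7 hits, 9 misses, 7 evictions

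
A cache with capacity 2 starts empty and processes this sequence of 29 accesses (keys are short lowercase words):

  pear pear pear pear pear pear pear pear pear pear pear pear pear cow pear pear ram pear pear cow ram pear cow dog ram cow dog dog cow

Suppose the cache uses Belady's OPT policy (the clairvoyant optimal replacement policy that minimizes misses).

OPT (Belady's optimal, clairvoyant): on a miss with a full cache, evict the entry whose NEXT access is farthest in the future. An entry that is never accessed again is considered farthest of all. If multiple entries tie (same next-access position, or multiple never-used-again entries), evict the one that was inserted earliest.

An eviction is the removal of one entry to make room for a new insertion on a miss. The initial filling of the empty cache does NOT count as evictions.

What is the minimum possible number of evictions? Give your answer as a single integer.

Answer: 6

Derivation:
OPT (Belady) simulation (capacity=2):
  1. access pear: MISS. Cache: [pear]
  2. access pear: HIT. Next use of pear: step 3. Cache: [pear]
  3. access pear: HIT. Next use of pear: step 4. Cache: [pear]
  4. access pear: HIT. Next use of pear: step 5. Cache: [pear]
  5. access pear: HIT. Next use of pear: step 6. Cache: [pear]
  6. access pear: HIT. Next use of pear: step 7. Cache: [pear]
  7. access pear: HIT. Next use of pear: step 8. Cache: [pear]
  8. access pear: HIT. Next use of pear: step 9. Cache: [pear]
  9. access pear: HIT. Next use of pear: step 10. Cache: [pear]
  10. access pear: HIT. Next use of pear: step 11. Cache: [pear]
  11. access pear: HIT. Next use of pear: step 12. Cache: [pear]
  12. access pear: HIT. Next use of pear: step 13. Cache: [pear]
  13. access pear: HIT. Next use of pear: step 15. Cache: [pear]
  14. access cow: MISS. Cache: [pear cow]
  15. access pear: HIT. Next use of pear: step 16. Cache: [pear cow]
  16. access pear: HIT. Next use of pear: step 18. Cache: [pear cow]
  17. access ram: MISS, evict cow (next use: step 20). Cache: [pear ram]
  18. access pear: HIT. Next use of pear: step 19. Cache: [pear ram]
  19. access pear: HIT. Next use of pear: step 22. Cache: [pear ram]
  20. access cow: MISS, evict pear (next use: step 22). Cache: [ram cow]
  21. access ram: HIT. Next use of ram: step 25. Cache: [ram cow]
  22. access pear: MISS, evict ram (next use: step 25). Cache: [cow pear]
  23. access cow: HIT. Next use of cow: step 26. Cache: [cow pear]
  24. access dog: MISS, evict pear (next use: never). Cache: [cow dog]
  25. access ram: MISS, evict dog (next use: step 27). Cache: [cow ram]
  26. access cow: HIT. Next use of cow: step 29. Cache: [cow ram]
  27. access dog: MISS, evict ram (next use: never). Cache: [cow dog]
  28. access dog: HIT. Next use of dog: never. Cache: [cow dog]
  29. access cow: HIT. Next use of cow: never. Cache: [cow dog]
Total: 21 hits, 8 misses, 6 evictions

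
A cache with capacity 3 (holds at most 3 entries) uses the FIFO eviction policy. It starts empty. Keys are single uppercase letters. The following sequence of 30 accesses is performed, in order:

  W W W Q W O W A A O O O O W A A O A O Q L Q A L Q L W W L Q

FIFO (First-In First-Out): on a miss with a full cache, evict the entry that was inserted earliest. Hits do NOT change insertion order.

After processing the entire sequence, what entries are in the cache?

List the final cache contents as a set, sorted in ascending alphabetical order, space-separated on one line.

Answer: A Q W

Derivation:
FIFO simulation (capacity=3):
  1. access W: MISS. Cache (old->new): [W]
  2. access W: HIT. Cache (old->new): [W]
  3. access W: HIT. Cache (old->new): [W]
  4. access Q: MISS. Cache (old->new): [W Q]
  5. access W: HIT. Cache (old->new): [W Q]
  6. access O: MISS. Cache (old->new): [W Q O]
  7. access W: HIT. Cache (old->new): [W Q O]
  8. access A: MISS, evict W. Cache (old->new): [Q O A]
  9. access A: HIT. Cache (old->new): [Q O A]
  10. access O: HIT. Cache (old->new): [Q O A]
  11. access O: HIT. Cache (old->new): [Q O A]
  12. access O: HIT. Cache (old->new): [Q O A]
  13. access O: HIT. Cache (old->new): [Q O A]
  14. access W: MISS, evict Q. Cache (old->new): [O A W]
  15. access A: HIT. Cache (old->new): [O A W]
  16. access A: HIT. Cache (old->new): [O A W]
  17. access O: HIT. Cache (old->new): [O A W]
  18. access A: HIT. Cache (old->new): [O A W]
  19. access O: HIT. Cache (old->new): [O A W]
  20. access Q: MISS, evict O. Cache (old->new): [A W Q]
  21. access L: MISS, evict A. Cache (old->new): [W Q L]
  22. access Q: HIT. Cache (old->new): [W Q L]
  23. access A: MISS, evict W. Cache (old->new): [Q L A]
  24. access L: HIT. Cache (old->new): [Q L A]
  25. access Q: HIT. Cache (old->new): [Q L A]
  26. access L: HIT. Cache (old->new): [Q L A]
  27. access W: MISS, evict Q. Cache (old->new): [L A W]
  28. access W: HIT. Cache (old->new): [L A W]
  29. access L: HIT. Cache (old->new): [L A W]
  30. access Q: MISS, evict L. Cache (old->new): [A W Q]
Total: 20 hits, 10 misses, 7 evictions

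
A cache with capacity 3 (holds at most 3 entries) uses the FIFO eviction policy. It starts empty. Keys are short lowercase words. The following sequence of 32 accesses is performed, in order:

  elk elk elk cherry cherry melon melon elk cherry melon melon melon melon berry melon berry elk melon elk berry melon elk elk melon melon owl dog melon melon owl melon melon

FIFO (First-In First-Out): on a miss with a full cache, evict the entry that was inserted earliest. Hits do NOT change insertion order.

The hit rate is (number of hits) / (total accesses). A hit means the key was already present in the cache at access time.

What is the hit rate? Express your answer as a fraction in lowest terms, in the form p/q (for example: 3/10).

FIFO simulation (capacity=3):
  1. access elk: MISS. Cache (old->new): [elk]
  2. access elk: HIT. Cache (old->new): [elk]
  3. access elk: HIT. Cache (old->new): [elk]
  4. access cherry: MISS. Cache (old->new): [elk cherry]
  5. access cherry: HIT. Cache (old->new): [elk cherry]
  6. access melon: MISS. Cache (old->new): [elk cherry melon]
  7. access melon: HIT. Cache (old->new): [elk cherry melon]
  8. access elk: HIT. Cache (old->new): [elk cherry melon]
  9. access cherry: HIT. Cache (old->new): [elk cherry melon]
  10. access melon: HIT. Cache (old->new): [elk cherry melon]
  11. access melon: HIT. Cache (old->new): [elk cherry melon]
  12. access melon: HIT. Cache (old->new): [elk cherry melon]
  13. access melon: HIT. Cache (old->new): [elk cherry melon]
  14. access berry: MISS, evict elk. Cache (old->new): [cherry melon berry]
  15. access melon: HIT. Cache (old->new): [cherry melon berry]
  16. access berry: HIT. Cache (old->new): [cherry melon berry]
  17. access elk: MISS, evict cherry. Cache (old->new): [melon berry elk]
  18. access melon: HIT. Cache (old->new): [melon berry elk]
  19. access elk: HIT. Cache (old->new): [melon berry elk]
  20. access berry: HIT. Cache (old->new): [melon berry elk]
  21. access melon: HIT. Cache (old->new): [melon berry elk]
  22. access elk: HIT. Cache (old->new): [melon berry elk]
  23. access elk: HIT. Cache (old->new): [melon berry elk]
  24. access melon: HIT. Cache (old->new): [melon berry elk]
  25. access melon: HIT. Cache (old->new): [melon berry elk]
  26. access owl: MISS, evict melon. Cache (old->new): [berry elk owl]
  27. access dog: MISS, evict berry. Cache (old->new): [elk owl dog]
  28. access melon: MISS, evict elk. Cache (old->new): [owl dog melon]
  29. access melon: HIT. Cache (old->new): [owl dog melon]
  30. access owl: HIT. Cache (old->new): [owl dog melon]
  31. access melon: HIT. Cache (old->new): [owl dog melon]
  32. access melon: HIT. Cache (old->new): [owl dog melon]
Total: 24 hits, 8 misses, 5 evictions

Hit rate = 24/32 = 3/4

Answer: 3/4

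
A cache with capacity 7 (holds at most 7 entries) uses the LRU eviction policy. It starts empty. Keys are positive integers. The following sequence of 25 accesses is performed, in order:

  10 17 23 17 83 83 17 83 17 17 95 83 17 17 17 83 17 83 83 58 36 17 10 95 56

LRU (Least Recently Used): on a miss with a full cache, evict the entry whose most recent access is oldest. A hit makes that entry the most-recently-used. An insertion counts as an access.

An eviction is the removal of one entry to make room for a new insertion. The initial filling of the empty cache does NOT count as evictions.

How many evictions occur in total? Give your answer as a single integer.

Answer: 1

Derivation:
LRU simulation (capacity=7):
  1. access 10: MISS. Cache (LRU->MRU): [10]
  2. access 17: MISS. Cache (LRU->MRU): [10 17]
  3. access 23: MISS. Cache (LRU->MRU): [10 17 23]
  4. access 17: HIT. Cache (LRU->MRU): [10 23 17]
  5. access 83: MISS. Cache (LRU->MRU): [10 23 17 83]
  6. access 83: HIT. Cache (LRU->MRU): [10 23 17 83]
  7. access 17: HIT. Cache (LRU->MRU): [10 23 83 17]
  8. access 83: HIT. Cache (LRU->MRU): [10 23 17 83]
  9. access 17: HIT. Cache (LRU->MRU): [10 23 83 17]
  10. access 17: HIT. Cache (LRU->MRU): [10 23 83 17]
  11. access 95: MISS. Cache (LRU->MRU): [10 23 83 17 95]
  12. access 83: HIT. Cache (LRU->MRU): [10 23 17 95 83]
  13. access 17: HIT. Cache (LRU->MRU): [10 23 95 83 17]
  14. access 17: HIT. Cache (LRU->MRU): [10 23 95 83 17]
  15. access 17: HIT. Cache (LRU->MRU): [10 23 95 83 17]
  16. access 83: HIT. Cache (LRU->MRU): [10 23 95 17 83]
  17. access 17: HIT. Cache (LRU->MRU): [10 23 95 83 17]
  18. access 83: HIT. Cache (LRU->MRU): [10 23 95 17 83]
  19. access 83: HIT. Cache (LRU->MRU): [10 23 95 17 83]
  20. access 58: MISS. Cache (LRU->MRU): [10 23 95 17 83 58]
  21. access 36: MISS. Cache (LRU->MRU): [10 23 95 17 83 58 36]
  22. access 17: HIT. Cache (LRU->MRU): [10 23 95 83 58 36 17]
  23. access 10: HIT. Cache (LRU->MRU): [23 95 83 58 36 17 10]
  24. access 95: HIT. Cache (LRU->MRU): [23 83 58 36 17 10 95]
  25. access 56: MISS, evict 23. Cache (LRU->MRU): [83 58 36 17 10 95 56]
Total: 17 hits, 8 misses, 1 evictions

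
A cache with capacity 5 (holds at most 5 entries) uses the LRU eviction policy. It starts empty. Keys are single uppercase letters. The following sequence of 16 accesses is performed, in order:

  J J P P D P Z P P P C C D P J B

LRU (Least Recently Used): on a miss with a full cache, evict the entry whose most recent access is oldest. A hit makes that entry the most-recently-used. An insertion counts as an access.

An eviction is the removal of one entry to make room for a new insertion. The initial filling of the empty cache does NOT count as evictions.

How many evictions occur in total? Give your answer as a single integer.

LRU simulation (capacity=5):
  1. access J: MISS. Cache (LRU->MRU): [J]
  2. access J: HIT. Cache (LRU->MRU): [J]
  3. access P: MISS. Cache (LRU->MRU): [J P]
  4. access P: HIT. Cache (LRU->MRU): [J P]
  5. access D: MISS. Cache (LRU->MRU): [J P D]
  6. access P: HIT. Cache (LRU->MRU): [J D P]
  7. access Z: MISS. Cache (LRU->MRU): [J D P Z]
  8. access P: HIT. Cache (LRU->MRU): [J D Z P]
  9. access P: HIT. Cache (LRU->MRU): [J D Z P]
  10. access P: HIT. Cache (LRU->MRU): [J D Z P]
  11. access C: MISS. Cache (LRU->MRU): [J D Z P C]
  12. access C: HIT. Cache (LRU->MRU): [J D Z P C]
  13. access D: HIT. Cache (LRU->MRU): [J Z P C D]
  14. access P: HIT. Cache (LRU->MRU): [J Z C D P]
  15. access J: HIT. Cache (LRU->MRU): [Z C D P J]
  16. access B: MISS, evict Z. Cache (LRU->MRU): [C D P J B]
Total: 10 hits, 6 misses, 1 evictions

Answer: 1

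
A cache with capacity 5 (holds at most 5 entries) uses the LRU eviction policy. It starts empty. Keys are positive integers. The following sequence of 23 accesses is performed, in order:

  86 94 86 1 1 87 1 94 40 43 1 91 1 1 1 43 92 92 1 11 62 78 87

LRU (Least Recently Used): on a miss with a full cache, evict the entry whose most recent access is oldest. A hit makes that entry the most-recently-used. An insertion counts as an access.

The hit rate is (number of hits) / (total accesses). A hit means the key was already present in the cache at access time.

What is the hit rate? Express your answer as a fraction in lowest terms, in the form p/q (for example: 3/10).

Answer: 11/23

Derivation:
LRU simulation (capacity=5):
  1. access 86: MISS. Cache (LRU->MRU): [86]
  2. access 94: MISS. Cache (LRU->MRU): [86 94]
  3. access 86: HIT. Cache (LRU->MRU): [94 86]
  4. access 1: MISS. Cache (LRU->MRU): [94 86 1]
  5. access 1: HIT. Cache (LRU->MRU): [94 86 1]
  6. access 87: MISS. Cache (LRU->MRU): [94 86 1 87]
  7. access 1: HIT. Cache (LRU->MRU): [94 86 87 1]
  8. access 94: HIT. Cache (LRU->MRU): [86 87 1 94]
  9. access 40: MISS. Cache (LRU->MRU): [86 87 1 94 40]
  10. access 43: MISS, evict 86. Cache (LRU->MRU): [87 1 94 40 43]
  11. access 1: HIT. Cache (LRU->MRU): [87 94 40 43 1]
  12. access 91: MISS, evict 87. Cache (LRU->MRU): [94 40 43 1 91]
  13. access 1: HIT. Cache (LRU->MRU): [94 40 43 91 1]
  14. access 1: HIT. Cache (LRU->MRU): [94 40 43 91 1]
  15. access 1: HIT. Cache (LRU->MRU): [94 40 43 91 1]
  16. access 43: HIT. Cache (LRU->MRU): [94 40 91 1 43]
  17. access 92: MISS, evict 94. Cache (LRU->MRU): [40 91 1 43 92]
  18. access 92: HIT. Cache (LRU->MRU): [40 91 1 43 92]
  19. access 1: HIT. Cache (LRU->MRU): [40 91 43 92 1]
  20. access 11: MISS, evict 40. Cache (LRU->MRU): [91 43 92 1 11]
  21. access 62: MISS, evict 91. Cache (LRU->MRU): [43 92 1 11 62]
  22. access 78: MISS, evict 43. Cache (LRU->MRU): [92 1 11 62 78]
  23. access 87: MISS, evict 92. Cache (LRU->MRU): [1 11 62 78 87]
Total: 11 hits, 12 misses, 7 evictions

Hit rate = 11/23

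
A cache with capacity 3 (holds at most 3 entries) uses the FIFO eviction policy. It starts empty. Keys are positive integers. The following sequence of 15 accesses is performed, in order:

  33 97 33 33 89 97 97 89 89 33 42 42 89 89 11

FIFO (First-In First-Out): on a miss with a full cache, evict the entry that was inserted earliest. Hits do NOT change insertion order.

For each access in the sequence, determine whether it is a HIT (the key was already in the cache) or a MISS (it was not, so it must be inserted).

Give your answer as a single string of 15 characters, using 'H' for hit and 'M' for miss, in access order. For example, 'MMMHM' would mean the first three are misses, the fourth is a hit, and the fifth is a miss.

Answer: MMHHMHHHHHMHHHM

Derivation:
FIFO simulation (capacity=3):
  1. access 33: MISS. Cache (old->new): [33]
  2. access 97: MISS. Cache (old->new): [33 97]
  3. access 33: HIT. Cache (old->new): [33 97]
  4. access 33: HIT. Cache (old->new): [33 97]
  5. access 89: MISS. Cache (old->new): [33 97 89]
  6. access 97: HIT. Cache (old->new): [33 97 89]
  7. access 97: HIT. Cache (old->new): [33 97 89]
  8. access 89: HIT. Cache (old->new): [33 97 89]
  9. access 89: HIT. Cache (old->new): [33 97 89]
  10. access 33: HIT. Cache (old->new): [33 97 89]
  11. access 42: MISS, evict 33. Cache (old->new): [97 89 42]
  12. access 42: HIT. Cache (old->new): [97 89 42]
  13. access 89: HIT. Cache (old->new): [97 89 42]
  14. access 89: HIT. Cache (old->new): [97 89 42]
  15. access 11: MISS, evict 97. Cache (old->new): [89 42 11]
Total: 10 hits, 5 misses, 2 evictions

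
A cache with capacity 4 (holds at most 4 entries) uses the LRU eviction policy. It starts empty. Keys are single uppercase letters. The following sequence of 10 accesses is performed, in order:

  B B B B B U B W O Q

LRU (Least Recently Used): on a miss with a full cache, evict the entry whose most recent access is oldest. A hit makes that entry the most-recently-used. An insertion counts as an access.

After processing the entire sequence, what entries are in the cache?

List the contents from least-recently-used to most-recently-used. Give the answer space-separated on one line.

Answer: B W O Q

Derivation:
LRU simulation (capacity=4):
  1. access B: MISS. Cache (LRU->MRU): [B]
  2. access B: HIT. Cache (LRU->MRU): [B]
  3. access B: HIT. Cache (LRU->MRU): [B]
  4. access B: HIT. Cache (LRU->MRU): [B]
  5. access B: HIT. Cache (LRU->MRU): [B]
  6. access U: MISS. Cache (LRU->MRU): [B U]
  7. access B: HIT. Cache (LRU->MRU): [U B]
  8. access W: MISS. Cache (LRU->MRU): [U B W]
  9. access O: MISS. Cache (LRU->MRU): [U B W O]
  10. access Q: MISS, evict U. Cache (LRU->MRU): [B W O Q]
Total: 5 hits, 5 misses, 1 evictions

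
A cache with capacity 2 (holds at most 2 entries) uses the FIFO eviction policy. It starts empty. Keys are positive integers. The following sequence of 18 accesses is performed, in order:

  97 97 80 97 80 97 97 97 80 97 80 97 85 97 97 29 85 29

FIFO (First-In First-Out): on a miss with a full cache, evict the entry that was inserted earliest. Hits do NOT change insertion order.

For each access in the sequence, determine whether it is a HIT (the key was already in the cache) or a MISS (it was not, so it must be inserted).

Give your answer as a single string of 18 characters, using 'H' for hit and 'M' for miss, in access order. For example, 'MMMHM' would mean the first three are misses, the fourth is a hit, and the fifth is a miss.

FIFO simulation (capacity=2):
  1. access 97: MISS. Cache (old->new): [97]
  2. access 97: HIT. Cache (old->new): [97]
  3. access 80: MISS. Cache (old->new): [97 80]
  4. access 97: HIT. Cache (old->new): [97 80]
  5. access 80: HIT. Cache (old->new): [97 80]
  6. access 97: HIT. Cache (old->new): [97 80]
  7. access 97: HIT. Cache (old->new): [97 80]
  8. access 97: HIT. Cache (old->new): [97 80]
  9. access 80: HIT. Cache (old->new): [97 80]
  10. access 97: HIT. Cache (old->new): [97 80]
  11. access 80: HIT. Cache (old->new): [97 80]
  12. access 97: HIT. Cache (old->new): [97 80]
  13. access 85: MISS, evict 97. Cache (old->new): [80 85]
  14. access 97: MISS, evict 80. Cache (old->new): [85 97]
  15. access 97: HIT. Cache (old->new): [85 97]
  16. access 29: MISS, evict 85. Cache (old->new): [97 29]
  17. access 85: MISS, evict 97. Cache (old->new): [29 85]
  18. access 29: HIT. Cache (old->new): [29 85]
Total: 12 hits, 6 misses, 4 evictions

Answer: MHMHHHHHHHHHMMHMMH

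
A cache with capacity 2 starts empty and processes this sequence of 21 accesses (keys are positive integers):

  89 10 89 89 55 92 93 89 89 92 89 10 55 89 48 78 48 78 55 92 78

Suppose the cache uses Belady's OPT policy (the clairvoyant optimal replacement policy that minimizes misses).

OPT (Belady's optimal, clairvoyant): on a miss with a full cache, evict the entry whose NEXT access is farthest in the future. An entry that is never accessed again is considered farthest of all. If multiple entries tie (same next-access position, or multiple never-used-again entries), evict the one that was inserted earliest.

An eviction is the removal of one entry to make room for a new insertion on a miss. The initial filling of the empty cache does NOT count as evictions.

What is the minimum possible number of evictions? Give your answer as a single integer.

Answer: 10

Derivation:
OPT (Belady) simulation (capacity=2):
  1. access 89: MISS. Cache: [89]
  2. access 10: MISS. Cache: [89 10]
  3. access 89: HIT. Next use of 89: step 4. Cache: [89 10]
  4. access 89: HIT. Next use of 89: step 8. Cache: [89 10]
  5. access 55: MISS, evict 10 (next use: step 12). Cache: [89 55]
  6. access 92: MISS, evict 55 (next use: step 13). Cache: [89 92]
  7. access 93: MISS, evict 92 (next use: step 10). Cache: [89 93]
  8. access 89: HIT. Next use of 89: step 9. Cache: [89 93]
  9. access 89: HIT. Next use of 89: step 11. Cache: [89 93]
  10. access 92: MISS, evict 93 (next use: never). Cache: [89 92]
  11. access 89: HIT. Next use of 89: step 14. Cache: [89 92]
  12. access 10: MISS, evict 92 (next use: step 20). Cache: [89 10]
  13. access 55: MISS, evict 10 (next use: never). Cache: [89 55]
  14. access 89: HIT. Next use of 89: never. Cache: [89 55]
  15. access 48: MISS, evict 89 (next use: never). Cache: [55 48]
  16. access 78: MISS, evict 55 (next use: step 19). Cache: [48 78]
  17. access 48: HIT. Next use of 48: never. Cache: [48 78]
  18. access 78: HIT. Next use of 78: step 21. Cache: [48 78]
  19. access 55: MISS, evict 48 (next use: never). Cache: [78 55]
  20. access 92: MISS, evict 55 (next use: never). Cache: [78 92]
  21. access 78: HIT. Next use of 78: never. Cache: [78 92]
Total: 9 hits, 12 misses, 10 evictions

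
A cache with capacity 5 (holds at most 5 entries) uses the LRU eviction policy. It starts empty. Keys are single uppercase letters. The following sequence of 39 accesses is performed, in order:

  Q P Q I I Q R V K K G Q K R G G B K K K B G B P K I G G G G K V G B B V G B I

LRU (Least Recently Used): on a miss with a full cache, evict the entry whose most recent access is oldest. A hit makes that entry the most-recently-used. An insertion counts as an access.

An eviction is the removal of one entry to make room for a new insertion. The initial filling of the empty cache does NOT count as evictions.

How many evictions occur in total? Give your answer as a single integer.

Answer: 7

Derivation:
LRU simulation (capacity=5):
  1. access Q: MISS. Cache (LRU->MRU): [Q]
  2. access P: MISS. Cache (LRU->MRU): [Q P]
  3. access Q: HIT. Cache (LRU->MRU): [P Q]
  4. access I: MISS. Cache (LRU->MRU): [P Q I]
  5. access I: HIT. Cache (LRU->MRU): [P Q I]
  6. access Q: HIT. Cache (LRU->MRU): [P I Q]
  7. access R: MISS. Cache (LRU->MRU): [P I Q R]
  8. access V: MISS. Cache (LRU->MRU): [P I Q R V]
  9. access K: MISS, evict P. Cache (LRU->MRU): [I Q R V K]
  10. access K: HIT. Cache (LRU->MRU): [I Q R V K]
  11. access G: MISS, evict I. Cache (LRU->MRU): [Q R V K G]
  12. access Q: HIT. Cache (LRU->MRU): [R V K G Q]
  13. access K: HIT. Cache (LRU->MRU): [R V G Q K]
  14. access R: HIT. Cache (LRU->MRU): [V G Q K R]
  15. access G: HIT. Cache (LRU->MRU): [V Q K R G]
  16. access G: HIT. Cache (LRU->MRU): [V Q K R G]
  17. access B: MISS, evict V. Cache (LRU->MRU): [Q K R G B]
  18. access K: HIT. Cache (LRU->MRU): [Q R G B K]
  19. access K: HIT. Cache (LRU->MRU): [Q R G B K]
  20. access K: HIT. Cache (LRU->MRU): [Q R G B K]
  21. access B: HIT. Cache (LRU->MRU): [Q R G K B]
  22. access G: HIT. Cache (LRU->MRU): [Q R K B G]
  23. access B: HIT. Cache (LRU->MRU): [Q R K G B]
  24. access P: MISS, evict Q. Cache (LRU->MRU): [R K G B P]
  25. access K: HIT. Cache (LRU->MRU): [R G B P K]
  26. access I: MISS, evict R. Cache (LRU->MRU): [G B P K I]
  27. access G: HIT. Cache (LRU->MRU): [B P K I G]
  28. access G: HIT. Cache (LRU->MRU): [B P K I G]
  29. access G: HIT. Cache (LRU->MRU): [B P K I G]
  30. access G: HIT. Cache (LRU->MRU): [B P K I G]
  31. access K: HIT. Cache (LRU->MRU): [B P I G K]
  32. access V: MISS, evict B. Cache (LRU->MRU): [P I G K V]
  33. access G: HIT. Cache (LRU->MRU): [P I K V G]
  34. access B: MISS, evict P. Cache (LRU->MRU): [I K V G B]
  35. access B: HIT. Cache (LRU->MRU): [I K V G B]
  36. access V: HIT. Cache (LRU->MRU): [I K G B V]
  37. access G: HIT. Cache (LRU->MRU): [I K B V G]
  38. access B: HIT. Cache (LRU->MRU): [I K V G B]
  39. access I: HIT. Cache (LRU->MRU): [K V G B I]
Total: 27 hits, 12 misses, 7 evictions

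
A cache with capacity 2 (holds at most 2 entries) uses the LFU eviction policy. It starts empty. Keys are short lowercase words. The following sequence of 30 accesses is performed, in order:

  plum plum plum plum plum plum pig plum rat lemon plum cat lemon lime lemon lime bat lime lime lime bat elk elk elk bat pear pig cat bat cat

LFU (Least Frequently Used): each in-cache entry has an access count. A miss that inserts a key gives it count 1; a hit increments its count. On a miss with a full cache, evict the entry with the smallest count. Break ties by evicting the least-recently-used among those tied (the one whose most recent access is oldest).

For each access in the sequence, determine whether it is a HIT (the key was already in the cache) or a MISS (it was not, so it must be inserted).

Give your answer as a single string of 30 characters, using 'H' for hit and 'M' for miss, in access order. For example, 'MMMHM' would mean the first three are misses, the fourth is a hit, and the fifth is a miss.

Answer: MHHHHHMHMMHMMMMMMMHHMMHHMMMMMM

Derivation:
LFU simulation (capacity=2):
  1. access plum: MISS. Cache: [plum(c=1)]
  2. access plum: HIT, count now 2. Cache: [plum(c=2)]
  3. access plum: HIT, count now 3. Cache: [plum(c=3)]
  4. access plum: HIT, count now 4. Cache: [plum(c=4)]
  5. access plum: HIT, count now 5. Cache: [plum(c=5)]
  6. access plum: HIT, count now 6. Cache: [plum(c=6)]
  7. access pig: MISS. Cache: [pig(c=1) plum(c=6)]
  8. access plum: HIT, count now 7. Cache: [pig(c=1) plum(c=7)]
  9. access rat: MISS, evict pig(c=1). Cache: [rat(c=1) plum(c=7)]
  10. access lemon: MISS, evict rat(c=1). Cache: [lemon(c=1) plum(c=7)]
  11. access plum: HIT, count now 8. Cache: [lemon(c=1) plum(c=8)]
  12. access cat: MISS, evict lemon(c=1). Cache: [cat(c=1) plum(c=8)]
  13. access lemon: MISS, evict cat(c=1). Cache: [lemon(c=1) plum(c=8)]
  14. access lime: MISS, evict lemon(c=1). Cache: [lime(c=1) plum(c=8)]
  15. access lemon: MISS, evict lime(c=1). Cache: [lemon(c=1) plum(c=8)]
  16. access lime: MISS, evict lemon(c=1). Cache: [lime(c=1) plum(c=8)]
  17. access bat: MISS, evict lime(c=1). Cache: [bat(c=1) plum(c=8)]
  18. access lime: MISS, evict bat(c=1). Cache: [lime(c=1) plum(c=8)]
  19. access lime: HIT, count now 2. Cache: [lime(c=2) plum(c=8)]
  20. access lime: HIT, count now 3. Cache: [lime(c=3) plum(c=8)]
  21. access bat: MISS, evict lime(c=3). Cache: [bat(c=1) plum(c=8)]
  22. access elk: MISS, evict bat(c=1). Cache: [elk(c=1) plum(c=8)]
  23. access elk: HIT, count now 2. Cache: [elk(c=2) plum(c=8)]
  24. access elk: HIT, count now 3. Cache: [elk(c=3) plum(c=8)]
  25. access bat: MISS, evict elk(c=3). Cache: [bat(c=1) plum(c=8)]
  26. access pear: MISS, evict bat(c=1). Cache: [pear(c=1) plum(c=8)]
  27. access pig: MISS, evict pear(c=1). Cache: [pig(c=1) plum(c=8)]
  28. access cat: MISS, evict pig(c=1). Cache: [cat(c=1) plum(c=8)]
  29. access bat: MISS, evict cat(c=1). Cache: [bat(c=1) plum(c=8)]
  30. access cat: MISS, evict bat(c=1). Cache: [cat(c=1) plum(c=8)]
Total: 11 hits, 19 misses, 17 evictions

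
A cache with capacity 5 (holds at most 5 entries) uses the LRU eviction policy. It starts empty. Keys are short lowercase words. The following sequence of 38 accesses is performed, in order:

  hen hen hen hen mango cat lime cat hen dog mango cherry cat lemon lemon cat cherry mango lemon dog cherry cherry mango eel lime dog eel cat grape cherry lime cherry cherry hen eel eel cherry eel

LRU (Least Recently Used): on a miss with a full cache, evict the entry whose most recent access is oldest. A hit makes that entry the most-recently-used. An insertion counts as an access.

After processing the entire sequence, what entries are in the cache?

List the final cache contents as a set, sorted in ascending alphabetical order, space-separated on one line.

LRU simulation (capacity=5):
  1. access hen: MISS. Cache (LRU->MRU): [hen]
  2. access hen: HIT. Cache (LRU->MRU): [hen]
  3. access hen: HIT. Cache (LRU->MRU): [hen]
  4. access hen: HIT. Cache (LRU->MRU): [hen]
  5. access mango: MISS. Cache (LRU->MRU): [hen mango]
  6. access cat: MISS. Cache (LRU->MRU): [hen mango cat]
  7. access lime: MISS. Cache (LRU->MRU): [hen mango cat lime]
  8. access cat: HIT. Cache (LRU->MRU): [hen mango lime cat]
  9. access hen: HIT. Cache (LRU->MRU): [mango lime cat hen]
  10. access dog: MISS. Cache (LRU->MRU): [mango lime cat hen dog]
  11. access mango: HIT. Cache (LRU->MRU): [lime cat hen dog mango]
  12. access cherry: MISS, evict lime. Cache (LRU->MRU): [cat hen dog mango cherry]
  13. access cat: HIT. Cache (LRU->MRU): [hen dog mango cherry cat]
  14. access lemon: MISS, evict hen. Cache (LRU->MRU): [dog mango cherry cat lemon]
  15. access lemon: HIT. Cache (LRU->MRU): [dog mango cherry cat lemon]
  16. access cat: HIT. Cache (LRU->MRU): [dog mango cherry lemon cat]
  17. access cherry: HIT. Cache (LRU->MRU): [dog mango lemon cat cherry]
  18. access mango: HIT. Cache (LRU->MRU): [dog lemon cat cherry mango]
  19. access lemon: HIT. Cache (LRU->MRU): [dog cat cherry mango lemon]
  20. access dog: HIT. Cache (LRU->MRU): [cat cherry mango lemon dog]
  21. access cherry: HIT. Cache (LRU->MRU): [cat mango lemon dog cherry]
  22. access cherry: HIT. Cache (LRU->MRU): [cat mango lemon dog cherry]
  23. access mango: HIT. Cache (LRU->MRU): [cat lemon dog cherry mango]
  24. access eel: MISS, evict cat. Cache (LRU->MRU): [lemon dog cherry mango eel]
  25. access lime: MISS, evict lemon. Cache (LRU->MRU): [dog cherry mango eel lime]
  26. access dog: HIT. Cache (LRU->MRU): [cherry mango eel lime dog]
  27. access eel: HIT. Cache (LRU->MRU): [cherry mango lime dog eel]
  28. access cat: MISS, evict cherry. Cache (LRU->MRU): [mango lime dog eel cat]
  29. access grape: MISS, evict mango. Cache (LRU->MRU): [lime dog eel cat grape]
  30. access cherry: MISS, evict lime. Cache (LRU->MRU): [dog eel cat grape cherry]
  31. access lime: MISS, evict dog. Cache (LRU->MRU): [eel cat grape cherry lime]
  32. access cherry: HIT. Cache (LRU->MRU): [eel cat grape lime cherry]
  33. access cherry: HIT. Cache (LRU->MRU): [eel cat grape lime cherry]
  34. access hen: MISS, evict eel. Cache (LRU->MRU): [cat grape lime cherry hen]
  35. access eel: MISS, evict cat. Cache (LRU->MRU): [grape lime cherry hen eel]
  36. access eel: HIT. Cache (LRU->MRU): [grape lime cherry hen eel]
  37. access cherry: HIT. Cache (LRU->MRU): [grape lime hen eel cherry]
  38. access eel: HIT. Cache (LRU->MRU): [grape lime hen cherry eel]
Total: 23 hits, 15 misses, 10 evictions

Answer: cherry eel grape hen lime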